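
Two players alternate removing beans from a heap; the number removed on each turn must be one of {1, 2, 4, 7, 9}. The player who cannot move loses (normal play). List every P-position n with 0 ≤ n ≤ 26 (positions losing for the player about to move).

0, 3, 6, 11, 14, 17, 22, 25

G(0) = 0
G(1) = mex{0} = 1
G(2) = mex{1,0} = 2
G(3) = mex{2,1} = 0
G(4) = mex{0,2,0} = 1
G(5) = mex{1,0,1} = 2
G(6) = mex{2,1,2} = 0
G(7) = mex{0,2,0,0} = 1
G(8) = mex{1,0,1,1} = 2
G(9) = mex{2,1,2,2,0} = 3
G(10) = mex{3,2,0,0,1} = 4
G(11) = mex{4,3,1,1,2} = 0
G(12) = mex{0,4,2,2,0} = 1
G(13) = mex{1,0,3,0,1} = 2
G(14) = mex{2,1,4,1,2} = 0
G(15) = mex{0,2,0,2,0} = 1
G(16) = mex{1,0,1,3,1} = 2
G(17) = mex{2,1,2,4,2} = 0
G(18) = mex{0,2,0,0,3} = 1
G(19) = mex{1,0,1,1,4} = 2
G(20) = mex{2,1,2,2,0} = 3
G(21) = mex{3,2,0,0,1} = 4
G(22) = mex{4,3,1,1,2} = 0
G(23) = mex{0,4,2,2,0} = 1
G(24) = mex{1,0,3,0,1} = 2
G(25) = mex{2,1,4,1,2} = 0
G(26) = mex{0,2,0,2,0} = 1
P-positions are exactly the n with G(n) = 0.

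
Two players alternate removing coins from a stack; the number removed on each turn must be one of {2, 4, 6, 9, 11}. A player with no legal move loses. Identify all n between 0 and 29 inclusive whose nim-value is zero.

n :  0  1  2  3  4  5  6  7  8  9 10 11 12 13 14 15 16 17 18 19 20 21 22 23 24 25 26 27 28 29
G :  0  0  1  1  2  2  3  3  0  4  1  5  2  0  3  1  0  2  1  3  2  0  3  1  4  2  0  3  1  0
P-positions are exactly the n with G(n) = 0.

0, 1, 8, 13, 16, 21, 26, 29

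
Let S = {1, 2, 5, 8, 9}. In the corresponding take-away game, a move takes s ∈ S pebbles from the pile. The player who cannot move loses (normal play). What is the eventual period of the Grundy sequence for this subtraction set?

G(0) = 0
G(1) = mex{0} = 1
G(2) = mex{1,0} = 2
G(3) = mex{2,1} = 0
G(4) = mex{0,2} = 1
G(5) = mex{1,0,0} = 2
G(6) = mex{2,1,1} = 0
G(7) = mex{0,2,2} = 1
G(8) = mex{1,0,0,0} = 2
G(9) = mex{2,1,1,1,0} = 3
G(10) = mex{3,2,2,2,1} = 0
G(11) = mex{0,3,0,0,2} = 1
G(12) = mex{1,0,1,1,0} = 2
G(13) = mex{2,1,2,2,1} = 0
G(14) = mex{0,2,3,0,2} = 1
G(15) = mex{1,0,0,1,0} = 2
G(16) = mex{2,1,1,2,1} = 0
G(17) = mex{0,2,2,3,2} = 1
G(18) = mex{1,0,0,0,3} = 2
G(19) = mex{2,1,1,1,0} = 3
G(20) = mex{3,2,2,2,1} = 0
G(21) = mex{0,3,0,0,2} = 1
G(n+10) = G(n) holds for n = 0,…,8 (a full window of length max(S) = 9), so the sequence is purely periodic with period 10.

10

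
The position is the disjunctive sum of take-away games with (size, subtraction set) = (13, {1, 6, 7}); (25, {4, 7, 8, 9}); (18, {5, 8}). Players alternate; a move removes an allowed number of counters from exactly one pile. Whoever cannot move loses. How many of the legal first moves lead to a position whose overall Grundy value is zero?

3

Pile A, S = {1, 6, 7}:
G(0) = 0
G(1) = mex{0} = 1
G(2) = mex{1} = 0
G(3) = mex{0} = 1
G(4) = mex{1} = 0
G(5) = mex{0} = 1
G(6) = mex{1,0} = 2
G(7) = mex{2,1,0} = 3
G(8) = mex{3,0,1} = 2
G(9) = mex{2,1,0} = 3
G(10) = mex{3,0,1} = 2
G(11) = mex{2,1,0} = 3
G(12) = mex{3,2,1} = 0
G(13) = mex{0,3,2} = 1
G_A(13) = 1.
Pile B, S = {4, 7, 8, 9}:
n :  0  1  2  3  4  5  6  7  8  9 10 11 12 13 14 15 16 17 18 19 20 21 22 23 24 25
G :  0  0  0  0  1  1  1  1  2  2  2  2  3  0  0  0  0  1  1  1  1  2  2  2  2  3
G_B(25) = 3.
Pile C, S = {5, 8}:
n :  0  1  2  3  4  5  6  7  8  9 10 11 12 13 14 15 16 17 18
G :  0  0  0  0  0  1  1  1  1  1  2  2  2  0  0  0  0  0  1
G_C(18) = 1.
Combined Grundy value = 1 ⊕ 3 ⊕ 1 = 3.
A winning move leaves total XOR = 0, i.e. changes one component's Grundy value g to g ⊕ X where X is the current total.
Pile A: need g' = 1⊕3 = 2. Options: 13−1→G=0, 13−6→G=3, 13−7→G=2. Hits: 1.
Pile B: need g' = 3⊕3 = 0. Options: 25−4→G=2, 25−7→G=1, 25−8→G=1, 25−9→G=0. Hits: 1.
Pile C: need g' = 1⊕3 = 2. Options: 18−5→G=0, 18−8→G=2. Hits: 1.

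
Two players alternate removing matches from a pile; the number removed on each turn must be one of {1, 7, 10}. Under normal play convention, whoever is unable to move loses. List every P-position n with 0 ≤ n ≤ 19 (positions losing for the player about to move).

0, 2, 4, 6, 8, 17, 19

G(0) = 0
G(1) = mex{0} = 1
G(2) = mex{1} = 0
G(3) = mex{0} = 1
G(4) = mex{1} = 0
G(5) = mex{0} = 1
G(6) = mex{1} = 0
G(7) = mex{0,0} = 1
G(8) = mex{1,1} = 0
G(9) = mex{0,0} = 1
G(10) = mex{1,1,0} = 2
G(11) = mex{2,0,1} = 3
G(12) = mex{3,1,0} = 2
G(13) = mex{2,0,1} = 3
G(14) = mex{3,1,0} = 2
G(15) = mex{2,0,1} = 3
G(16) = mex{3,1,0} = 2
G(17) = mex{2,2,1} = 0
G(18) = mex{0,3,0} = 1
G(19) = mex{1,2,1} = 0
P-positions are exactly the n with G(n) = 0.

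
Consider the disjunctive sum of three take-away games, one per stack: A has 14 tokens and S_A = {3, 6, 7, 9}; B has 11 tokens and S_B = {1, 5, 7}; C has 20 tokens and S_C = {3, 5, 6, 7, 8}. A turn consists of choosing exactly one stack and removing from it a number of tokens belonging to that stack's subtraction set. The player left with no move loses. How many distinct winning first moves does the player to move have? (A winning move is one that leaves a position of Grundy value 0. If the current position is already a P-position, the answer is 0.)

4

Stack A, S = {3, 6, 7, 9}:
G(0) = 0
G(1) = mex{} = 0
G(2) = mex{} = 0
G(3) = mex{0} = 1
G(4) = mex{0} = 1
G(5) = mex{0} = 1
G(6) = mex{1,0} = 2
G(7) = mex{1,0,0} = 2
G(8) = mex{1,0,0} = 2
G(9) = mex{2,1,0,0} = 3
G(10) = mex{2,1,1,0} = 3
G(11) = mex{2,1,1,0} = 3
G(12) = mex{3,2,1,1} = 0
G(13) = mex{3,2,2,1} = 0
G(14) = mex{3,2,2,1} = 0
G_A(14) = 0.
Stack B, S = {1, 5, 7}:
G(0) = 0
G(1) = mex{0} = 1
G(2) = mex{1} = 0
G(3) = mex{0} = 1
G(4) = mex{1} = 0
G(5) = mex{0,0} = 1
G(6) = mex{1,1} = 0
G(7) = mex{0,0,0} = 1
G(8) = mex{1,1,1} = 0
G(9) = mex{0,0,0} = 1
G(10) = mex{1,1,1} = 0
G(11) = mex{0,0,0} = 1
G_B(11) = 1.
Stack C, S = {3, 5, 6, 7, 8}:
n :  0  1  2  3  4  5  6  7  8  9 10 11 12 13 14 15 16 17 18 19 20
G :  0  0  0  1  1  1  2  2  2  3  3  0  0  0  1  1  1  2  2  2  3
G_C(20) = 3.
Combined Grundy value = 0 ⊕ 1 ⊕ 3 = 2.
A winning move leaves total XOR = 0, i.e. changes one component's Grundy value g to g ⊕ X where X is the current total.
Stack A: need g' = 0⊕2 = 2. Options: 14−3→G=3, 14−6→G=2, 14−7→G=2, 14−9→G=1. Hits: 2.
Stack B: need g' = 1⊕2 = 3. Options: 11−1→G=0, 11−5→G=0, 11−7→G=0. Hits: 0.
Stack C: need g' = 3⊕2 = 1. Options: 20−3→G=2, 20−5→G=1, 20−6→G=1, 20−7→G=0, 20−8→G=0. Hits: 2.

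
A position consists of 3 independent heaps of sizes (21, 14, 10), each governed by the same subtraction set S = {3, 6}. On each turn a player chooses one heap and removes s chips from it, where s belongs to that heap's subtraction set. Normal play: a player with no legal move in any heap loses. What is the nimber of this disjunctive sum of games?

0

All heaps use S = {3, 6}:
G(0) = 0
G(1) = mex{} = 0
G(2) = mex{} = 0
G(3) = mex{0} = 1
G(4) = mex{0} = 1
G(5) = mex{0} = 1
G(6) = mex{1,0} = 2
G(7) = mex{1,0} = 2
G(8) = mex{1,0} = 2
G(9) = mex{2,1} = 0
G(10) = mex{2,1} = 0
G(11) = mex{2,1} = 0
G(12) = mex{0,2} = 1
G(13) = mex{0,2} = 1
G(14) = mex{0,2} = 1
G(15) = mex{1,0} = 2
G(16) = mex{1,0} = 2
G(17) = mex{1,0} = 2
G(18) = mex{2,1} = 0
G(19) = mex{2,1} = 0
G(20) = mex{2,1} = 0
G(21) = mex{0,2} = 1
Heap A: G(21) = 1.
Heap B: G(14) = 1.
Heap C: G(10) = 0.
Combined Grundy value = 1 ⊕ 1 ⊕ 0 = 0.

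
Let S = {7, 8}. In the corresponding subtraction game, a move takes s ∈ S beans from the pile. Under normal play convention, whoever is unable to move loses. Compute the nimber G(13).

1

G(0) = 0
G(1) = mex{} = 0
G(2) = mex{} = 0
G(3) = mex{} = 0
G(4) = mex{} = 0
G(5) = mex{} = 0
G(6) = mex{} = 0
G(7) = mex{0} = 1
G(8) = mex{0,0} = 1
G(9) = mex{0,0} = 1
G(10) = mex{0,0} = 1
G(11) = mex{0,0} = 1
G(12) = mex{0,0} = 1
G(13) = mex{0,0} = 1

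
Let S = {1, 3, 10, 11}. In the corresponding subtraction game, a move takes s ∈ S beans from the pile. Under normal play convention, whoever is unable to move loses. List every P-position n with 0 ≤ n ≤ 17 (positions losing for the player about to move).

0, 2, 4, 6, 8

G(0) = 0
G(1) = mex{0} = 1
G(2) = mex{1} = 0
G(3) = mex{0,0} = 1
G(4) = mex{1,1} = 0
G(5) = mex{0,0} = 1
G(6) = mex{1,1} = 0
G(7) = mex{0,0} = 1
G(8) = mex{1,1} = 0
G(9) = mex{0,0} = 1
G(10) = mex{1,1,0} = 2
G(11) = mex{2,0,1,0} = 3
G(12) = mex{3,1,0,1} = 2
G(13) = mex{2,2,1,0} = 3
G(14) = mex{3,3,0,1} = 2
G(15) = mex{2,2,1,0} = 3
G(16) = mex{3,3,0,1} = 2
G(17) = mex{2,2,1,0} = 3
P-positions are exactly the n with G(n) = 0.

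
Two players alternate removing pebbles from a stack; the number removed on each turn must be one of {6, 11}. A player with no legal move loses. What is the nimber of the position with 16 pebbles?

2

n :  0  1  2  3  4  5  6  7  8  9 10 11 12 13 14 15 16
G :  0  0  0  0  0  0  1  1  1  1  1  1  2  2  2  2  2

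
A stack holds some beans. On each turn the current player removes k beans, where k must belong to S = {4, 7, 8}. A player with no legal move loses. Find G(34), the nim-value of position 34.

2

G(0) = 0
G(1) = mex{} = 0
G(2) = mex{} = 0
G(3) = mex{} = 0
G(4) = mex{0} = 1
G(5) = mex{0} = 1
G(6) = mex{0} = 1
G(7) = mex{0,0} = 1
G(8) = mex{1,0,0} = 2
G(9) = mex{1,0,0} = 2
G(10) = mex{1,0,0} = 2
G(11) = mex{1,1,0} = 2
G(12) = mex{2,1,1} = 0
G(13) = mex{2,1,1} = 0
G(14) = mex{2,1,1} = 0
G(15) = mex{2,2,1} = 0
G(16) = mex{0,2,2} = 1
G(17) = mex{0,2,2} = 1
G(18) = mex{0,2,2} = 1
G(19) = mex{0,0,2} = 1
G(20) = mex{1,0,0} = 2
G(21) = mex{1,0,0} = 2
G(22) = mex{1,0,0} = 2
G(23) = mex{1,1,0} = 2
G(24) = mex{2,1,1} = 0
G(25) = mex{2,1,1} = 0
G(26) = mex{2,1,1} = 0
G(27) = mex{2,2,1} = 0
G(28) = mex{0,2,2} = 1
G(29) = mex{0,2,2} = 1
G(30) = mex{0,2,2} = 1
G(31) = mex{0,0,2} = 1
G(32) = mex{1,0,0} = 2
G(33) = mex{1,0,0} = 2
G(34) = mex{1,0,0} = 2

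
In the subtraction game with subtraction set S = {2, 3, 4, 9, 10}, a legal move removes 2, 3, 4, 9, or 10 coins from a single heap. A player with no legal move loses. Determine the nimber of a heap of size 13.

n :  0  1  2  3  4  5  6  7  8  9 10 11 12 13
G :  0  0  1  1  2  2  0  0  1  1  2  2  0  0

0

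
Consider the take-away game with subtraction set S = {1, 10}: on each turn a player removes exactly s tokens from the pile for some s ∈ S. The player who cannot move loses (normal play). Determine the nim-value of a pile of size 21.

2

G(0) = 0
G(1) = mex{0} = 1
G(2) = mex{1} = 0
G(3) = mex{0} = 1
G(4) = mex{1} = 0
G(5) = mex{0} = 1
G(6) = mex{1} = 0
G(7) = mex{0} = 1
G(8) = mex{1} = 0
G(9) = mex{0} = 1
G(10) = mex{1,0} = 2
G(11) = mex{2,1} = 0
G(12) = mex{0,0} = 1
G(13) = mex{1,1} = 0
G(14) = mex{0,0} = 1
G(15) = mex{1,1} = 0
G(16) = mex{0,0} = 1
G(17) = mex{1,1} = 0
G(18) = mex{0,0} = 1
G(19) = mex{1,1} = 0
G(20) = mex{0,2} = 1
G(21) = mex{1,0} = 2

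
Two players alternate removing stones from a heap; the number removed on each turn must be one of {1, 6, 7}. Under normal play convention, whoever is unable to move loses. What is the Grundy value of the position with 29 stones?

G(0) = 0
G(1) = mex{0} = 1
G(2) = mex{1} = 0
G(3) = mex{0} = 1
G(4) = mex{1} = 0
G(5) = mex{0} = 1
G(6) = mex{1,0} = 2
G(7) = mex{2,1,0} = 3
G(8) = mex{3,0,1} = 2
G(9) = mex{2,1,0} = 3
G(10) = mex{3,0,1} = 2
G(11) = mex{2,1,0} = 3
G(12) = mex{3,2,1} = 0
G(13) = mex{0,3,2} = 1
G(14) = mex{1,2,3} = 0
G(15) = mex{0,3,2} = 1
G(16) = mex{1,2,3} = 0
G(17) = mex{0,3,2} = 1
G(18) = mex{1,0,3} = 2
G(19) = mex{2,1,0} = 3
G(20) = mex{3,0,1} = 2
G(21) = mex{2,1,0} = 3
G(22) = mex{3,0,1} = 2
G(23) = mex{2,1,0} = 3
G(24) = mex{3,2,1} = 0
G(25) = mex{0,3,2} = 1
G(26) = mex{1,2,3} = 0
G(27) = mex{0,3,2} = 1
G(28) = mex{1,2,3} = 0
G(29) = mex{0,3,2} = 1

1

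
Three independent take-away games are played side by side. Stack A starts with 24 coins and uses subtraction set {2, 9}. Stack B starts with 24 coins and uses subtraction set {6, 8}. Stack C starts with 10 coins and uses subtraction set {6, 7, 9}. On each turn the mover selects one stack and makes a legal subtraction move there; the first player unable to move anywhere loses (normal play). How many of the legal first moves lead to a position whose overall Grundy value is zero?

Stack A, S = {2, 9}:
G(0) = 0
G(1) = mex{} = 0
G(2) = mex{0} = 1
G(3) = mex{0} = 1
G(4) = mex{1} = 0
G(5) = mex{1} = 0
G(6) = mex{0} = 1
G(7) = mex{0} = 1
G(8) = mex{1} = 0
G(9) = mex{1,0} = 2
G(10) = mex{0,0} = 1
G(11) = mex{2,1} = 0
G(12) = mex{1,1} = 0
G(13) = mex{0,0} = 1
G(14) = mex{0,0} = 1
G(15) = mex{1,1} = 0
G(16) = mex{1,1} = 0
G(17) = mex{0,0} = 1
G(18) = mex{0,2} = 1
G(19) = mex{1,1} = 0
G(20) = mex{1,0} = 2
G(21) = mex{0,0} = 1
G(22) = mex{2,1} = 0
G(23) = mex{1,1} = 0
G(24) = mex{0,0} = 1
G_A(24) = 1.
Stack B, S = {6, 8}:
n :  0  1  2  3  4  5  6  7  8  9 10 11 12 13 14 15 16 17 18 19 20 21 22 23 24
G :  0  0  0  0  0  0  1  1  1  1  1  1  2  2  0  0  0  0  0  0  1  1  1  1  1
G_B(24) = 1.
Stack C, S = {6, 7, 9}:
G(0) = 0
G(1) = mex{} = 0
G(2) = mex{} = 0
G(3) = mex{} = 0
G(4) = mex{} = 0
G(5) = mex{} = 0
G(6) = mex{0} = 1
G(7) = mex{0,0} = 1
G(8) = mex{0,0} = 1
G(9) = mex{0,0,0} = 1
G(10) = mex{0,0,0} = 1
G_C(10) = 1.
Combined Grundy value = 1 ⊕ 1 ⊕ 1 = 1.
A winning move leaves total XOR = 0, i.e. changes one component's Grundy value g to g ⊕ X where X is the current total.
Stack A: need g' = 1⊕1 = 0. Options: 24−2→G=0, 24−9→G=0. Hits: 2.
Stack B: need g' = 1⊕1 = 0. Options: 24−6→G=0, 24−8→G=0. Hits: 2.
Stack C: need g' = 1⊕1 = 0. Options: 10−6→G=0, 10−7→G=0, 10−9→G=0. Hits: 3.

7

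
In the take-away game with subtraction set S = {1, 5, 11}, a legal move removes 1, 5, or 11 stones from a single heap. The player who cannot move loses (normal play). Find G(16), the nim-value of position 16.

n :  0  1  2  3  4  5  6  7  8  9 10 11 12 13 14 15 16
G :  0  1  0  1  0  1  0  1  0  1  0  1  0  1  0  1  0

0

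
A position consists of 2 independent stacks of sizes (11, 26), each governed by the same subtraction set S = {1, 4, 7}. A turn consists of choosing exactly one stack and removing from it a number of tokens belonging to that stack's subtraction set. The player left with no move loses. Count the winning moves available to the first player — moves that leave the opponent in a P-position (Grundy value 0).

All stacks use S = {1, 4, 7}:
n :  0  1  2  3  4  5  6  7  8  9 10 11 12 13 14 15 16 17 18 19 20 21 22 23 24 25 26
G :  0  1  0  1  2  0  1  2  0  1  0  1  2  0  1  2  0  1  0  1  2  0  1  2  0  1  0
Stack A: G(11) = 1.
Stack B: G(26) = 0.
Combined Grundy value = 1 ⊕ 0 = 1.
A winning move leaves total XOR = 0, i.e. changes one component's Grundy value g to g ⊕ X where X is the current total.
Stack A: need g' = 1⊕1 = 0. Options: 11−1→G=0, 11−4→G=2, 11−7→G=2. Hits: 1.
Stack B: need g' = 0⊕1 = 1. Options: 26−1→G=1, 26−4→G=1, 26−7→G=1. Hits: 3.

4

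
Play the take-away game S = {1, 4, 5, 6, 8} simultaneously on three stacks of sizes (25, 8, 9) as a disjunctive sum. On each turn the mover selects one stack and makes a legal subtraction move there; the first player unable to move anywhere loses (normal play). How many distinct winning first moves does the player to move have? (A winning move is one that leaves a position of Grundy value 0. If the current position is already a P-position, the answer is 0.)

2

All stacks use S = {1, 4, 5, 6, 8}:
n :  0  1  2  3  4  5  6  7  8  9 10 11 12 13 14 15 16 17 18 19 20 21 22 23 24 25
G :  0  1  0  1  2  3  2  3  4  0  1  0  1  2  3  2  3  4  0  1  0  1  2  3  2  3
Stack A: G(25) = 3.
Stack B: G(8) = 4.
Stack C: G(9) = 0.
Combined Grundy value = 3 ⊕ 4 ⊕ 0 = 7.
A winning move leaves total XOR = 0, i.e. changes one component's Grundy value g to g ⊕ X where X is the current total.
Stack A: need g' = 3⊕7 = 4. Options: 25−1→G=2, 25−4→G=1, 25−5→G=0, 25−6→G=1, 25−8→G=4. Hits: 1.
Stack B: need g' = 4⊕7 = 3. Options: 8−1→G=3, 8−4→G=2, 8−5→G=1, 8−6→G=0, 8−8→G=0. Hits: 1.
Stack C: need g' = 0⊕7 = 7. Options: 9−1→G=4, 9−4→G=3, 9−5→G=2, 9−6→G=1, 9−8→G=1. Hits: 0.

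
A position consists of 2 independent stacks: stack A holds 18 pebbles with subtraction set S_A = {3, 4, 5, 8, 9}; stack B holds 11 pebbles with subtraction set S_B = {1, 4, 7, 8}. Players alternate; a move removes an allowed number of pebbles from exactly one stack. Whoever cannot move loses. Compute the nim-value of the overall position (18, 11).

2

Stack A, S = {3, 4, 5, 8, 9}:
G(0) = 0
G(1) = mex{} = 0
G(2) = mex{} = 0
G(3) = mex{0} = 1
G(4) = mex{0,0} = 1
G(5) = mex{0,0,0} = 1
G(6) = mex{1,0,0} = 2
G(7) = mex{1,1,0} = 2
G(8) = mex{1,1,1,0} = 2
G(9) = mex{2,1,1,0,0} = 3
G(10) = mex{2,2,1,0,0} = 3
G(11) = mex{2,2,2,1,0} = 3
G(12) = mex{3,2,2,1,1} = 0
G(13) = mex{3,3,2,1,1} = 0
G(14) = mex{3,3,3,2,1} = 0
G(15) = mex{0,3,3,2,2} = 1
G(16) = mex{0,0,3,2,2} = 1
G(17) = mex{0,0,0,3,2} = 1
G(18) = mex{1,0,0,3,3} = 2
G_A(18) = 2.
Stack B, S = {1, 4, 7, 8}:
G(0) = 0
G(1) = mex{0} = 1
G(2) = mex{1} = 0
G(3) = mex{0} = 1
G(4) = mex{1,0} = 2
G(5) = mex{2,1} = 0
G(6) = mex{0,0} = 1
G(7) = mex{1,1,0} = 2
G(8) = mex{2,2,1,0} = 3
G(9) = mex{3,0,0,1} = 2
G(10) = mex{2,1,1,0} = 3
G(11) = mex{3,2,2,1} = 0
G_B(11) = 0.
Combined Grundy value = 2 ⊕ 0 = 2.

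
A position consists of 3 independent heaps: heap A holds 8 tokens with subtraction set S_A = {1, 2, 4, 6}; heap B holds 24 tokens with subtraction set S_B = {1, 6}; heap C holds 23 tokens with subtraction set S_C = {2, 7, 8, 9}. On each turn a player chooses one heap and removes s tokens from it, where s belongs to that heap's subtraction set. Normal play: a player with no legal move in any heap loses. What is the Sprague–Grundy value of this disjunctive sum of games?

Heap A, S = {1, 2, 4, 6}:
G(0) = 0
G(1) = mex{0} = 1
G(2) = mex{1,0} = 2
G(3) = mex{2,1} = 0
G(4) = mex{0,2,0} = 1
G(5) = mex{1,0,1} = 2
G(6) = mex{2,1,2,0} = 3
G(7) = mex{3,2,0,1} = 4
G(8) = mex{4,3,1,2} = 0
G_A(8) = 0.
Heap B, S = {1, 6}:
n :  0  1  2  3  4  5  6  7  8  9 10 11 12 13 14 15 16 17 18 19 20 21 22 23 24
G :  0  1  0  1  0  1  2  0  1  0  1  0  1  2  0  1  0  1  0  1  2  0  1  0  1
G_B(24) = 1.
Heap C, S = {2, 7, 8, 9}:
G(0) = 0
G(1) = mex{} = 0
G(2) = mex{0} = 1
G(3) = mex{0} = 1
G(4) = mex{1} = 0
G(5) = mex{1} = 0
G(6) = mex{0} = 1
G(7) = mex{0,0} = 1
G(8) = mex{1,0,0} = 2
G(9) = mex{1,1,0,0} = 2
G(10) = mex{2,1,1,0} = 3
G(11) = mex{2,0,1,1} = 3
G(12) = mex{3,0,0,1} = 2
G(13) = mex{3,1,0,0} = 2
G(14) = mex{2,1,1,0} = 3
G(15) = mex{2,2,1,1} = 0
G(16) = mex{3,2,2,1} = 0
G(17) = mex{0,3,2,2} = 1
G(18) = mex{0,3,3,2} = 1
G(19) = mex{1,2,3,3} = 0
G(20) = mex{1,2,2,3} = 0
G(21) = mex{0,3,2,2} = 1
G(22) = mex{0,0,3,2} = 1
G(23) = mex{1,0,0,3} = 2
G_C(23) = 2.
Combined Grundy value = 0 ⊕ 1 ⊕ 2 = 3.

3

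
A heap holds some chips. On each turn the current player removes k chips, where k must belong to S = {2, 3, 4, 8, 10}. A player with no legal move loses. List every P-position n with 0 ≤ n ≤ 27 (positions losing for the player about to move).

n :  0  1  2  3  4  5  6  7  8  9 10 11 12 13 14 15 16 17 18 19 20 21 22 23 24 25 26 27
G :  0  0  1  1  2  2  0  0  1  1  2  2  0  0  1  1  2  2  0  0  1  1  2  2  0  0  1  1
P-positions are exactly the n with G(n) = 0.

0, 1, 6, 7, 12, 13, 18, 19, 24, 25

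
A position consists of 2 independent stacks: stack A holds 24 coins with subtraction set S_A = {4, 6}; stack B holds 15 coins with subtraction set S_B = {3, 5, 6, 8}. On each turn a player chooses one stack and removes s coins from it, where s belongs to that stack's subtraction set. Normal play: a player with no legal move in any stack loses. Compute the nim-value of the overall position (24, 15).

Stack A, S = {4, 6}:
n :  0  1  2  3  4  5  6  7  8  9 10 11 12 13 14 15 16 17 18 19 20 21 22 23 24
G :  0  0  0  0  1  1  1  1  2  2  0  0  0  0  1  1  1  1  2  2  0  0  0  0  1
G_A(24) = 1.
Stack B, S = {3, 5, 6, 8}:
G(0) = 0
G(1) = mex{} = 0
G(2) = mex{} = 0
G(3) = mex{0} = 1
G(4) = mex{0} = 1
G(5) = mex{0,0} = 1
G(6) = mex{1,0,0} = 2
G(7) = mex{1,0,0} = 2
G(8) = mex{1,1,0,0} = 2
G(9) = mex{2,1,1,0} = 3
G(10) = mex{2,1,1,0} = 3
G(11) = mex{2,2,1,1} = 0
G(12) = mex{3,2,2,1} = 0
G(13) = mex{3,2,2,1} = 0
G(14) = mex{0,3,2,2} = 1
G(15) = mex{0,3,3,2} = 1
G_B(15) = 1.
Combined Grundy value = 1 ⊕ 1 = 0.

0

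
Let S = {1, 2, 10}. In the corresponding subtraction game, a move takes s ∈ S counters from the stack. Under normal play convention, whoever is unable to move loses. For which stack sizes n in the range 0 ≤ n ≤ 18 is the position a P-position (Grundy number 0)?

0, 3, 6, 9, 12, 15, 18

G(0) = 0
G(1) = mex{0} = 1
G(2) = mex{1,0} = 2
G(3) = mex{2,1} = 0
G(4) = mex{0,2} = 1
G(5) = mex{1,0} = 2
G(6) = mex{2,1} = 0
G(7) = mex{0,2} = 1
G(8) = mex{1,0} = 2
G(9) = mex{2,1} = 0
G(10) = mex{0,2,0} = 1
G(11) = mex{1,0,1} = 2
G(12) = mex{2,1,2} = 0
G(13) = mex{0,2,0} = 1
G(14) = mex{1,0,1} = 2
G(15) = mex{2,1,2} = 0
G(16) = mex{0,2,0} = 1
G(17) = mex{1,0,1} = 2
G(18) = mex{2,1,2} = 0
P-positions are exactly the n with G(n) = 0.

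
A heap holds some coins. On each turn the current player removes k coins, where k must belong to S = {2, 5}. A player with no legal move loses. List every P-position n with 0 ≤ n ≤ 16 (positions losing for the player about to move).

G(0) = 0
G(1) = mex{} = 0
G(2) = mex{0} = 1
G(3) = mex{0} = 1
G(4) = mex{1} = 0
G(5) = mex{1,0} = 2
G(6) = mex{0,0} = 1
G(7) = mex{2,1} = 0
G(8) = mex{1,1} = 0
G(9) = mex{0,0} = 1
G(10) = mex{0,2} = 1
G(11) = mex{1,1} = 0
G(12) = mex{1,0} = 2
G(13) = mex{0,0} = 1
G(14) = mex{2,1} = 0
G(15) = mex{1,1} = 0
G(16) = mex{0,0} = 1
P-positions are exactly the n with G(n) = 0.

0, 1, 4, 7, 8, 11, 14, 15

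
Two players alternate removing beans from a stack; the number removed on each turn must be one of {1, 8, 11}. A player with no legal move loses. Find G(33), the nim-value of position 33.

3

G(0) = 0
G(1) = mex{0} = 1
G(2) = mex{1} = 0
G(3) = mex{0} = 1
G(4) = mex{1} = 0
G(5) = mex{0} = 1
G(6) = mex{1} = 0
G(7) = mex{0} = 1
G(8) = mex{1,0} = 2
G(9) = mex{2,1} = 0
G(10) = mex{0,0} = 1
G(11) = mex{1,1,0} = 2
G(12) = mex{2,0,1} = 3
G(13) = mex{3,1,0} = 2
G(14) = mex{2,0,1} = 3
G(15) = mex{3,1,0} = 2
G(16) = mex{2,2,1} = 0
G(17) = mex{0,0,0} = 1
G(18) = mex{1,1,1} = 0
G(19) = mex{0,2,2} = 1
G(20) = mex{1,3,0} = 2
G(21) = mex{2,2,1} = 0
G(22) = mex{0,3,2} = 1
G(23) = mex{1,2,3} = 0
G(24) = mex{0,0,2} = 1
G(25) = mex{1,1,3} = 0
G(26) = mex{0,0,2} = 1
G(27) = mex{1,1,0} = 2
G(28) = mex{2,2,1} = 0
G(29) = mex{0,0,0} = 1
G(30) = mex{1,1,1} = 0
G(31) = mex{0,0,2} = 1
G(32) = mex{1,1,0} = 2
G(33) = mex{2,0,1} = 3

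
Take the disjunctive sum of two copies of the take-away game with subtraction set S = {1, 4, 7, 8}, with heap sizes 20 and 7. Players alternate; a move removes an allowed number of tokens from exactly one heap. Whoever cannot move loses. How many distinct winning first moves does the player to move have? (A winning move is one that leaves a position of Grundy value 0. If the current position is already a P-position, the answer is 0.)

0

All heaps use S = {1, 4, 7, 8}:
G(0) = 0
G(1) = mex{0} = 1
G(2) = mex{1} = 0
G(3) = mex{0} = 1
G(4) = mex{1,0} = 2
G(5) = mex{2,1} = 0
G(6) = mex{0,0} = 1
G(7) = mex{1,1,0} = 2
G(8) = mex{2,2,1,0} = 3
G(9) = mex{3,0,0,1} = 2
G(10) = mex{2,1,1,0} = 3
G(11) = mex{3,2,2,1} = 0
G(12) = mex{0,3,0,2} = 1
G(13) = mex{1,2,1,0} = 3
G(14) = mex{3,3,2,1} = 0
G(15) = mex{0,0,3,2} = 1
G(16) = mex{1,1,2,3} = 0
G(17) = mex{0,3,3,2} = 1
G(18) = mex{1,0,0,3} = 2
G(19) = mex{2,1,1,0} = 3
G(20) = mex{3,0,3,1} = 2
Heap A: G(20) = 2.
Heap B: G(7) = 2.
Combined Grundy value = 2 ⊕ 2 = 0.
A winning move leaves total XOR = 0, i.e. changes one component's Grundy value g to g ⊕ X where X is the current total.
Heap A: target g' = 2⊕0 = 2, but every legal move changes the Grundy value (mex property), so 0 moves.
Heap B: target g' = 2⊕0 = 2, but every legal move changes the Grundy value (mex property), so 0 moves.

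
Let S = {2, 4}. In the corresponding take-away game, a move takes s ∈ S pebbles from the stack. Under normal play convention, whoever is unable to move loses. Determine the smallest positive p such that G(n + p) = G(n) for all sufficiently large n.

n :  0  1  2  3  4  5  6  7  8  9 10 11 12 13 14
G :  0  0  1  1  2  2  0  0  1  1  2  2  0  0  1
G(n+6) = G(n) holds for n = 0,…,3 (a full window of length max(S) = 4), so the sequence is purely periodic with period 6.

6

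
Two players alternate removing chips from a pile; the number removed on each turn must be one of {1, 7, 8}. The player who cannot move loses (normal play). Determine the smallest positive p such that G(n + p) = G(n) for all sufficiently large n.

15

G(0) = 0
G(1) = mex{0} = 1
G(2) = mex{1} = 0
G(3) = mex{0} = 1
G(4) = mex{1} = 0
G(5) = mex{0} = 1
G(6) = mex{1} = 0
G(7) = mex{0,0} = 1
G(8) = mex{1,1,0} = 2
G(9) = mex{2,0,1} = 3
G(10) = mex{3,1,0} = 2
G(11) = mex{2,0,1} = 3
G(12) = mex{3,1,0} = 2
G(13) = mex{2,0,1} = 3
G(14) = mex{3,1,0} = 2
G(15) = mex{2,2,1} = 0
G(16) = mex{0,3,2} = 1
G(17) = mex{1,2,3} = 0
G(18) = mex{0,3,2} = 1
G(19) = mex{1,2,3} = 0
G(20) = mex{0,3,2} = 1
G(21) = mex{1,2,3} = 0
G(22) = mex{0,0,2} = 1
G(23) = mex{1,1,0} = 2
G(24) = mex{2,0,1} = 3
G(25) = mex{3,1,0} = 2
G(26) = mex{2,0,1} = 3
G(27) = mex{3,1,0} = 2
G(28) = mex{2,0,1} = 3
G(29) = mex{3,1,0} = 2
G(30) = mex{2,2,1} = 0
G(31) = mex{0,3,2} = 1
G(n+15) = G(n) holds for n = 0,…,7 (a full window of length max(S) = 8), so the sequence is purely periodic with period 15.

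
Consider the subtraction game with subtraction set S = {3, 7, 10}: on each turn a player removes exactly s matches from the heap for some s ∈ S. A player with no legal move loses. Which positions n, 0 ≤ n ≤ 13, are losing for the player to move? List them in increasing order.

G(0) = 0
G(1) = mex{} = 0
G(2) = mex{} = 0
G(3) = mex{0} = 1
G(4) = mex{0} = 1
G(5) = mex{0} = 1
G(6) = mex{1} = 0
G(7) = mex{1,0} = 2
G(8) = mex{1,0} = 2
G(9) = mex{0,0} = 1
G(10) = mex{2,1,0} = 3
G(11) = mex{2,1,0} = 3
G(12) = mex{1,1,0} = 2
G(13) = mex{3,0,1} = 2
P-positions are exactly the n with G(n) = 0.

0, 1, 2, 6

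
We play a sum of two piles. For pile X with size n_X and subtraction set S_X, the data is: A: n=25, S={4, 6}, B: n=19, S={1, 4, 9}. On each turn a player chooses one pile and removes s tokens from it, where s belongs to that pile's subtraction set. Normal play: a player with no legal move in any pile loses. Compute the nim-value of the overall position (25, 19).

Pile A, S = {4, 6}:
G(0) = 0
G(1) = mex{} = 0
G(2) = mex{} = 0
G(3) = mex{} = 0
G(4) = mex{0} = 1
G(5) = mex{0} = 1
G(6) = mex{0,0} = 1
G(7) = mex{0,0} = 1
G(8) = mex{1,0} = 2
G(9) = mex{1,0} = 2
G(10) = mex{1,1} = 0
G(11) = mex{1,1} = 0
G(12) = mex{2,1} = 0
G(13) = mex{2,1} = 0
G(14) = mex{0,2} = 1
G(15) = mex{0,2} = 1
G(16) = mex{0,0} = 1
G(17) = mex{0,0} = 1
G(18) = mex{1,0} = 2
G(19) = mex{1,0} = 2
G(20) = mex{1,1} = 0
G(21) = mex{1,1} = 0
G(22) = mex{2,1} = 0
G(23) = mex{2,1} = 0
G(24) = mex{0,2} = 1
G(25) = mex{0,2} = 1
G_A(25) = 1.
Pile B, S = {1, 4, 9}:
G(0) = 0
G(1) = mex{0} = 1
G(2) = mex{1} = 0
G(3) = mex{0} = 1
G(4) = mex{1,0} = 2
G(5) = mex{2,1} = 0
G(6) = mex{0,0} = 1
G(7) = mex{1,1} = 0
G(8) = mex{0,2} = 1
G(9) = mex{1,0,0} = 2
G(10) = mex{2,1,1} = 0
G(11) = mex{0,0,0} = 1
G(12) = mex{1,1,1} = 0
G(13) = mex{0,2,2} = 1
G(14) = mex{1,0,0} = 2
G(15) = mex{2,1,1} = 0
G(16) = mex{0,0,0} = 1
G(17) = mex{1,1,1} = 0
G(18) = mex{0,2,2} = 1
G(19) = mex{1,0,0} = 2
G_B(19) = 2.
Combined Grundy value = 1 ⊕ 2 = 3.

3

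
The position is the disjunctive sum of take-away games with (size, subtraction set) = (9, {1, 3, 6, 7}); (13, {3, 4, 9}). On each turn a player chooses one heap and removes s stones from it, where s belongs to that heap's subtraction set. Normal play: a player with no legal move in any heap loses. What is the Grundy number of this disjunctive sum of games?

3

Heap A, S = {1, 3, 6, 7}:
n : 0 1 2 3 4 5 6 7 8 9
G : 0 1 0 1 0 1 2 3 2 3
G_A(9) = 3.
Heap B, S = {3, 4, 9}:
G(0) = 0
G(1) = mex{} = 0
G(2) = mex{} = 0
G(3) = mex{0} = 1
G(4) = mex{0,0} = 1
G(5) = mex{0,0} = 1
G(6) = mex{1,0} = 2
G(7) = mex{1,1} = 0
G(8) = mex{1,1} = 0
G(9) = mex{2,1,0} = 3
G(10) = mex{0,2,0} = 1
G(11) = mex{0,0,0} = 1
G(12) = mex{3,0,1} = 2
G(13) = mex{1,3,1} = 0
G_B(13) = 0.
Combined Grundy value = 3 ⊕ 0 = 3.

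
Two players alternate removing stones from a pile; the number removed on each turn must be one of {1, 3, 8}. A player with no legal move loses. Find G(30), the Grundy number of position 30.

G(0) = 0
G(1) = mex{0} = 1
G(2) = mex{1} = 0
G(3) = mex{0,0} = 1
G(4) = mex{1,1} = 0
G(5) = mex{0,0} = 1
G(6) = mex{1,1} = 0
G(7) = mex{0,0} = 1
G(8) = mex{1,1,0} = 2
G(9) = mex{2,0,1} = 3
G(10) = mex{3,1,0} = 2
G(11) = mex{2,2,1} = 0
G(12) = mex{0,3,0} = 1
G(13) = mex{1,2,1} = 0
G(14) = mex{0,0,0} = 1
G(15) = mex{1,1,1} = 0
G(16) = mex{0,0,2} = 1
G(17) = mex{1,1,3} = 0
G(18) = mex{0,0,2} = 1
G(19) = mex{1,1,0} = 2
G(20) = mex{2,0,1} = 3
G(21) = mex{3,1,0} = 2
G(22) = mex{2,2,1} = 0
G(23) = mex{0,3,0} = 1
G(24) = mex{1,2,1} = 0
G(25) = mex{0,0,0} = 1
G(26) = mex{1,1,1} = 0
G(27) = mex{0,0,2} = 1
G(28) = mex{1,1,3} = 0
G(29) = mex{0,0,2} = 1
G(30) = mex{1,1,0} = 2

2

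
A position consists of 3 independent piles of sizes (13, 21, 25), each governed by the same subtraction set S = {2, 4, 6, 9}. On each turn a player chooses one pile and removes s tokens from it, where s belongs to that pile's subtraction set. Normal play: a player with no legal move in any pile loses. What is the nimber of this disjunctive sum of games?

3

All piles use S = {2, 4, 6, 9}:
n :  0  1  2  3  4  5  6  7  8  9 10 11 12 13 14 15 16 17 18 19 20 21 22 23 24 25
G :  0  0  1  1  2  2  3  3  0  4  1  0  2  1  3  2  0  3  1  0  2  1  3  2  0  3
Pile A: G(13) = 1.
Pile B: G(21) = 1.
Pile C: G(25) = 3.
Combined Grundy value = 1 ⊕ 1 ⊕ 3 = 3.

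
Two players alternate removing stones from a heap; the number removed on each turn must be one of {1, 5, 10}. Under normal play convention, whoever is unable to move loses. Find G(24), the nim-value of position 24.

G(0) = 0
G(1) = mex{0} = 1
G(2) = mex{1} = 0
G(3) = mex{0} = 1
G(4) = mex{1} = 0
G(5) = mex{0,0} = 1
G(6) = mex{1,1} = 0
G(7) = mex{0,0} = 1
G(8) = mex{1,1} = 0
G(9) = mex{0,0} = 1
G(10) = mex{1,1,0} = 2
G(11) = mex{2,0,1} = 3
G(12) = mex{3,1,0} = 2
G(13) = mex{2,0,1} = 3
G(14) = mex{3,1,0} = 2
G(15) = mex{2,2,1} = 0
G(16) = mex{0,3,0} = 1
G(17) = mex{1,2,1} = 0
G(18) = mex{0,3,0} = 1
G(19) = mex{1,2,1} = 0
G(20) = mex{0,0,2} = 1
G(21) = mex{1,1,3} = 0
G(22) = mex{0,0,2} = 1
G(23) = mex{1,1,3} = 0
G(24) = mex{0,0,2} = 1

1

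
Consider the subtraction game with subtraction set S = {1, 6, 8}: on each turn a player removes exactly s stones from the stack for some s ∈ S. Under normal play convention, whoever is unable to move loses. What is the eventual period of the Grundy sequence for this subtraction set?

7

G(0) = 0
G(1) = mex{0} = 1
G(2) = mex{1} = 0
G(3) = mex{0} = 1
G(4) = mex{1} = 0
G(5) = mex{0} = 1
G(6) = mex{1,0} = 2
G(7) = mex{2,1} = 0
G(8) = mex{0,0,0} = 1
G(9) = mex{1,1,1} = 0
G(10) = mex{0,0,0} = 1
G(11) = mex{1,1,1} = 0
G(12) = mex{0,2,0} = 1
G(13) = mex{1,0,1} = 2
G(14) = mex{2,1,2} = 0
G(15) = mex{0,0,0} = 1
G(16) = mex{1,1,1} = 0
G(n+7) = G(n) holds for n = 0,…,7 (a full window of length max(S) = 8), so the sequence is purely periodic with period 7.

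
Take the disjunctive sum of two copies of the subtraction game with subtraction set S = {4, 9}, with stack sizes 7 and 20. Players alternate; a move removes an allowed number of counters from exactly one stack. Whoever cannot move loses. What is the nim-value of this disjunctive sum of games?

All stacks use S = {4, 9}:
G(0) = 0
G(1) = mex{} = 0
G(2) = mex{} = 0
G(3) = mex{} = 0
G(4) = mex{0} = 1
G(5) = mex{0} = 1
G(6) = mex{0} = 1
G(7) = mex{0} = 1
G(8) = mex{1} = 0
G(9) = mex{1,0} = 2
G(10) = mex{1,0} = 2
G(11) = mex{1,0} = 2
G(12) = mex{0,0} = 1
G(13) = mex{2,1} = 0
G(14) = mex{2,1} = 0
G(15) = mex{2,1} = 0
G(16) = mex{1,1} = 0
G(17) = mex{0,0} = 1
G(18) = mex{0,2} = 1
G(19) = mex{0,2} = 1
G(20) = mex{0,2} = 1
Stack A: G(7) = 1.
Stack B: G(20) = 1.
Combined Grundy value = 1 ⊕ 1 = 0.

0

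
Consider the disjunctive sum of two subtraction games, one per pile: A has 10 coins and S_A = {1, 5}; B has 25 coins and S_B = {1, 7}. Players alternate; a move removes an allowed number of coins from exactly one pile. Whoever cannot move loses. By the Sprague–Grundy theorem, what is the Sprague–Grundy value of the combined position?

Pile A, S = {1, 5}:
G(0) = 0
G(1) = mex{0} = 1
G(2) = mex{1} = 0
G(3) = mex{0} = 1
G(4) = mex{1} = 0
G(5) = mex{0,0} = 1
G(6) = mex{1,1} = 0
G(7) = mex{0,0} = 1
G(8) = mex{1,1} = 0
G(9) = mex{0,0} = 1
G(10) = mex{1,1} = 0
G_A(10) = 0.
Pile B, S = {1, 7}:
n :  0  1  2  3  4  5  6  7  8  9 10 11 12 13 14 15 16 17 18 19 20 21 22 23 24 25
G :  0  1  0  1  0  1  0  1  0  1  0  1  0  1  0  1  0  1  0  1  0  1  0  1  0  1
G_B(25) = 1.
Combined Grundy value = 0 ⊕ 1 = 1.

1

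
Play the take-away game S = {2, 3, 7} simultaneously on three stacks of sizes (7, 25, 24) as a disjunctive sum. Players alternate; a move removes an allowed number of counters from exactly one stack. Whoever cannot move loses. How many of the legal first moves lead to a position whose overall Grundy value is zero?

3

All stacks use S = {2, 3, 7}:
G(0) = 0
G(1) = mex{} = 0
G(2) = mex{0} = 1
G(3) = mex{0,0} = 1
G(4) = mex{1,0} = 2
G(5) = mex{1,1} = 0
G(6) = mex{2,1} = 0
G(7) = mex{0,2,0} = 1
G(8) = mex{0,0,0} = 1
G(9) = mex{1,0,1} = 2
G(10) = mex{1,1,1} = 0
G(11) = mex{2,1,2} = 0
G(12) = mex{0,2,0} = 1
G(13) = mex{0,0,0} = 1
G(14) = mex{1,0,1} = 2
G(15) = mex{1,1,1} = 0
G(16) = mex{2,1,2} = 0
G(17) = mex{0,2,0} = 1
G(18) = mex{0,0,0} = 1
G(19) = mex{1,0,1} = 2
G(20) = mex{1,1,1} = 0
G(21) = mex{2,1,2} = 0
G(22) = mex{0,2,0} = 1
G(23) = mex{0,0,0} = 1
G(24) = mex{1,0,1} = 2
G(25) = mex{1,1,1} = 0
Stack A: G(7) = 1.
Stack B: G(25) = 0.
Stack C: G(24) = 2.
Combined Grundy value = 1 ⊕ 0 ⊕ 2 = 3.
A winning move leaves total XOR = 0, i.e. changes one component's Grundy value g to g ⊕ X where X is the current total.
Stack A: need g' = 1⊕3 = 2. Options: 7−2→G=0, 7−3→G=2, 7−7→G=0. Hits: 1.
Stack B: need g' = 0⊕3 = 3. Options: 25−2→G=1, 25−3→G=1, 25−7→G=1. Hits: 0.
Stack C: need g' = 2⊕3 = 1. Options: 24−2→G=1, 24−3→G=0, 24−7→G=1. Hits: 2.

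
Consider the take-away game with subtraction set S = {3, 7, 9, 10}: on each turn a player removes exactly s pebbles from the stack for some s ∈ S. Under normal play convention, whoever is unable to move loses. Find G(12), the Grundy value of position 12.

G(0) = 0
G(1) = mex{} = 0
G(2) = mex{} = 0
G(3) = mex{0} = 1
G(4) = mex{0} = 1
G(5) = mex{0} = 1
G(6) = mex{1} = 0
G(7) = mex{1,0} = 2
G(8) = mex{1,0} = 2
G(9) = mex{0,0,0} = 1
G(10) = mex{2,1,0,0} = 3
G(11) = mex{2,1,0,0} = 3
G(12) = mex{1,1,1,0} = 2

2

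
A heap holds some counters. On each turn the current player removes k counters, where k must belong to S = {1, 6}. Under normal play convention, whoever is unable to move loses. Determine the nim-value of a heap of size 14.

0

n :  0  1  2  3  4  5  6  7  8  9 10 11 12 13 14
G :  0  1  0  1  0  1  2  0  1  0  1  0  1  2  0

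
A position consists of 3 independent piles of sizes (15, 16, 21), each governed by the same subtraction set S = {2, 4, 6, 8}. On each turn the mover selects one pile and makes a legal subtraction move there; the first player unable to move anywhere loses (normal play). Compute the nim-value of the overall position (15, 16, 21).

1

All piles use S = {2, 4, 6, 8}:
G(0) = 0
G(1) = mex{} = 0
G(2) = mex{0} = 1
G(3) = mex{0} = 1
G(4) = mex{1,0} = 2
G(5) = mex{1,0} = 2
G(6) = mex{2,1,0} = 3
G(7) = mex{2,1,0} = 3
G(8) = mex{3,2,1,0} = 4
G(9) = mex{3,2,1,0} = 4
G(10) = mex{4,3,2,1} = 0
G(11) = mex{4,3,2,1} = 0
G(12) = mex{0,4,3,2} = 1
G(13) = mex{0,4,3,2} = 1
G(14) = mex{1,0,4,3} = 2
G(15) = mex{1,0,4,3} = 2
G(16) = mex{2,1,0,4} = 3
G(17) = mex{2,1,0,4} = 3
G(18) = mex{3,2,1,0} = 4
G(19) = mex{3,2,1,0} = 4
G(20) = mex{4,3,2,1} = 0
G(21) = mex{4,3,2,1} = 0
Pile A: G(15) = 2.
Pile B: G(16) = 3.
Pile C: G(21) = 0.
Combined Grundy value = 2 ⊕ 3 ⊕ 0 = 1.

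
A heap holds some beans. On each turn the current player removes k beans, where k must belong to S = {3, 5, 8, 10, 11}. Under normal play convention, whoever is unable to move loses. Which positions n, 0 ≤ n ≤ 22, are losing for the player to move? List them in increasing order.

n :  0  1  2  3  4  5  6  7  8  9 10 11 12 13 14 15 16 17 18 19 20 21 22
G :  0  0  0  1  1  1  2  2  2  3  3  3  4  4  0  0  0  1  1  1  2  2  2
P-positions are exactly the n with G(n) = 0.

0, 1, 2, 14, 15, 16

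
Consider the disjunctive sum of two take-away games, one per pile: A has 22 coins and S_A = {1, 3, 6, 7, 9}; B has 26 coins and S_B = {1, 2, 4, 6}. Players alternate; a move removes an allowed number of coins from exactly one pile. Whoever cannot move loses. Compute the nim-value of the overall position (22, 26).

0

Pile A, S = {1, 3, 6, 7, 9}:
n :  0  1  2  3  4  5  6  7  8  9 10 11 12 13 14 15 16 17 18 19 20 21 22
G :  0  1  0  1  0  1  2  3  2  3  2  3  0  1  0  1  0  1  2  3  2  3  2
G_A(22) = 2.
Pile B, S = {1, 2, 4, 6}:
G(0) = 0
G(1) = mex{0} = 1
G(2) = mex{1,0} = 2
G(3) = mex{2,1} = 0
G(4) = mex{0,2,0} = 1
G(5) = mex{1,0,1} = 2
G(6) = mex{2,1,2,0} = 3
G(7) = mex{3,2,0,1} = 4
G(8) = mex{4,3,1,2} = 0
G(9) = mex{0,4,2,0} = 1
G(10) = mex{1,0,3,1} = 2
G(11) = mex{2,1,4,2} = 0
G(12) = mex{0,2,0,3} = 1
G(13) = mex{1,0,1,4} = 2
G(14) = mex{2,1,2,0} = 3
G(15) = mex{3,2,0,1} = 4
G(16) = mex{4,3,1,2} = 0
G(17) = mex{0,4,2,0} = 1
G(18) = mex{1,0,3,1} = 2
G(19) = mex{2,1,4,2} = 0
G(20) = mex{0,2,0,3} = 1
G(21) = mex{1,0,1,4} = 2
G(22) = mex{2,1,2,0} = 3
G(23) = mex{3,2,0,1} = 4
G(24) = mex{4,3,1,2} = 0
G(25) = mex{0,4,2,0} = 1
G(26) = mex{1,0,3,1} = 2
G_B(26) = 2.
Combined Grundy value = 2 ⊕ 2 = 0.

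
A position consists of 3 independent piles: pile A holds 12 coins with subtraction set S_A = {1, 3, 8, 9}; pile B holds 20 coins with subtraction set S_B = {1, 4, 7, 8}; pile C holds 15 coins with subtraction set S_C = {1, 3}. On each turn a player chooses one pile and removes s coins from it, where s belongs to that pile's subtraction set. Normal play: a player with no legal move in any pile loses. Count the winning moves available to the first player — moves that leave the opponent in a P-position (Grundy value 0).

Pile A, S = {1, 3, 8, 9}:
n :  0  1  2  3  4  5  6  7  8  9 10 11 12
G :  0  1  0  1  0  1  0  1  2  3  2  3  2
G_A(12) = 2.
Pile B, S = {1, 4, 7, 8}:
n :  0  1  2  3  4  5  6  7  8  9 10 11 12 13 14 15 16 17 18 19 20
G :  0  1  0  1  2  0  1  2  3  2  3  0  1  3  0  1  0  1  2  3  2
G_B(20) = 2.
Pile C, S = {1, 3}:
n :  0  1  2  3  4  5  6  7  8  9 10 11 12 13 14 15
G :  0  1  0  1  0  1  0  1  0  1  0  1  0  1  0  1
G_C(15) = 1.
Combined Grundy value = 2 ⊕ 2 ⊕ 1 = 1.
A winning move leaves total XOR = 0, i.e. changes one component's Grundy value g to g ⊕ X where X is the current total.
Pile A: need g' = 2⊕1 = 3. Options: 12−1→G=3, 12−3→G=3, 12−8→G=0, 12−9→G=1. Hits: 2.
Pile B: need g' = 2⊕1 = 3. Options: 20−1→G=3, 20−4→G=0, 20−7→G=3, 20−8→G=1. Hits: 2.
Pile C: need g' = 1⊕1 = 0. Options: 15−1→G=0, 15−3→G=0. Hits: 2.

6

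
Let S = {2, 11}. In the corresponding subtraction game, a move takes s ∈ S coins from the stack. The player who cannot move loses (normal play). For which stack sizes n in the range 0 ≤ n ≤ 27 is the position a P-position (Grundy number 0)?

0, 1, 4, 5, 8, 9, 13, 14, 17, 18, 21, 22, 26, 27

n :  0  1  2  3  4  5  6  7  8  9 10 11 12 13 14 15 16 17 18 19 20 21 22 23 24 25 26 27
G :  0  0  1  1  0  0  1  1  0  0  1  1  2  0  0  1  1  0  0  1  1  0  0  1  1  2  0  0
P-positions are exactly the n with G(n) = 0.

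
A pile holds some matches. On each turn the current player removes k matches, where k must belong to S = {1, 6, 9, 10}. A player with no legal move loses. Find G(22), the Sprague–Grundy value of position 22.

0

G(0) = 0
G(1) = mex{0} = 1
G(2) = mex{1} = 0
G(3) = mex{0} = 1
G(4) = mex{1} = 0
G(5) = mex{0} = 1
G(6) = mex{1,0} = 2
G(7) = mex{2,1} = 0
G(8) = mex{0,0} = 1
G(9) = mex{1,1,0} = 2
G(10) = mex{2,0,1,0} = 3
G(11) = mex{3,1,0,1} = 2
G(12) = mex{2,2,1,0} = 3
G(13) = mex{3,0,0,1} = 2
G(14) = mex{2,1,1,0} = 3
G(15) = mex{3,2,2,1} = 0
G(16) = mex{0,3,0,2} = 1
G(17) = mex{1,2,1,0} = 3
G(18) = mex{3,3,2,1} = 0
G(19) = mex{0,2,3,2} = 1
G(20) = mex{1,3,2,3} = 0
G(21) = mex{0,0,3,2} = 1
G(22) = mex{1,1,2,3} = 0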